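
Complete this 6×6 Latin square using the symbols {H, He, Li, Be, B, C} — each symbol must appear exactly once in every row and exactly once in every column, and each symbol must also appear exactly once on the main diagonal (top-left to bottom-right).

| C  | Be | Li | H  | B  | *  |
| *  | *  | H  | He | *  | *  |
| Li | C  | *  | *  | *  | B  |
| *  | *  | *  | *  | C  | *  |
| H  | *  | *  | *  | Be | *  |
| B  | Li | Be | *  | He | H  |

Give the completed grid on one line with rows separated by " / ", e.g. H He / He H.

C Be Li H B He / Be B H He Li C / Li C He Be H B / He H B Li C Be / H He C B Be Li / B Li Be C He H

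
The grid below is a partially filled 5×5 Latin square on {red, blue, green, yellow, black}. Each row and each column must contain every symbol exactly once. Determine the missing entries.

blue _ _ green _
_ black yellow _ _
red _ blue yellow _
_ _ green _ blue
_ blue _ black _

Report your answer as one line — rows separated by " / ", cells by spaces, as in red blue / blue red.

blue red black green yellow / green black yellow blue red / red green blue yellow black / black yellow green red blue / yellow blue red black green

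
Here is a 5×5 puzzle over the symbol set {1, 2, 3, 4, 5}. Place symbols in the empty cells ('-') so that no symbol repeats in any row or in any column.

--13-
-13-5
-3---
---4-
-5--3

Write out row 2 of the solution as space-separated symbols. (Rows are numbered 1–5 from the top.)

4 1 3 2 5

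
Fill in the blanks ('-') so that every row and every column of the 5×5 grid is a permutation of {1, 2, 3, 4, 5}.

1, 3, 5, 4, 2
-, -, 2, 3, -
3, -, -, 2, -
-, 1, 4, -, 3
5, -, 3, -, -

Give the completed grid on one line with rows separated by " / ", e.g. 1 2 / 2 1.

(r2,c1) = 4
(r2,c2) = 5
(r2,c5) = 1
(r3,c2) = 4
(r3,c3) = 1
(r3,c5) = 5
(r4,c1) = 2
(r4,c4) = 5
(r5,c2) = 2
(r5,c4) = 1
(r5,c5) = 4

1 3 5 4 2 / 4 5 2 3 1 / 3 4 1 2 5 / 2 1 4 5 3 / 5 2 3 1 4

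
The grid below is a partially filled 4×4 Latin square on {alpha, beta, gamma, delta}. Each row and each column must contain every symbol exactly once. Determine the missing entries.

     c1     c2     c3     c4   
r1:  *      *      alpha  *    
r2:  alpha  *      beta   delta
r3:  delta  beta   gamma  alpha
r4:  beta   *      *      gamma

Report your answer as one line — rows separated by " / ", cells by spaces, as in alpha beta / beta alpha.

gamma delta alpha beta / alpha gamma beta delta / delta beta gamma alpha / beta alpha delta gamma

(r1,c1) = gamma
(r1,c2) = delta
(r1,c4) = beta
(r2,c2) = gamma
(r4,c2) = alpha
(r4,c3) = delta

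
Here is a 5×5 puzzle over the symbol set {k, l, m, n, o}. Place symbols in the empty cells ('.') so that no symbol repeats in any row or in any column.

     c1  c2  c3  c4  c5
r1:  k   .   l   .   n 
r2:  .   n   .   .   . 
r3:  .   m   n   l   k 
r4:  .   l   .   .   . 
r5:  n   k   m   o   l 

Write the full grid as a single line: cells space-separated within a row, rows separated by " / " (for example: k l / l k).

k o l m n / l n o k m / o m n l k / m l k n o / n k m o l

At row 1, column 2: row 1 has {k,l,n}; column 2 has {k,l,m,n}; that leaves o.
At row 1, column 4: row 1 has {k,l,n,o}; column 4 has {l,o}; that leaves m.
At row 2, column 4: row 2 has {n}; column 4 has {l,m,o}; that leaves k.
At row 3, column 1: row 3 has {k,l,m,n}; column 1 has {k,n}; that leaves o.
At row 4, column 1: row 4 has {l}; column 1 has {k,n,o}; that leaves m.
At row 4, column 4: row 4 has {l,m}; column 4 has {k,l,m,o}; that leaves n.
At row 4, column 5: row 4 has {l,m,n}; column 5 has {k,l,n}; that leaves o.
At row 2, column 1: row 2 has {k,n}; column 1 has {k,m,n,o}; that leaves l.
At row 2, column 3: row 2 has {k,l,n}; column 3 has {l,m,n}; that leaves o.
At row 2, column 5: row 2 has {k,l,n,o}; column 5 has {k,l,n,o}; that leaves m.
At row 4, column 3: row 4 has {l,m,n,o}; column 3 has {l,m,n,o}; that leaves k.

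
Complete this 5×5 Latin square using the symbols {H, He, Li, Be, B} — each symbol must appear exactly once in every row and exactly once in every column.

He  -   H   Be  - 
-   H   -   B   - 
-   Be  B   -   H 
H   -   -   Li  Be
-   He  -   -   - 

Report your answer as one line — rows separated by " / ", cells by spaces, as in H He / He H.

At row 3, column 1: row 3 has {H,Be,B}; column 1 has {H,He}; that leaves Li.
At row 3, column 4: row 3 has {H,Li,Be,B}; column 4 has {Li,Be,B}; that leaves He.
At row 4, column 2: row 4 has {H,Li,Be}; column 2 has {H,He,Be}; that leaves B.
At row 4, column 3: row 4 has {H,Li,Be,B}; column 3 has {H,B}; that leaves He.
At row 5, column 4: row 5 has {He}; column 4 has {He,Li,Be,B}; that leaves H.
At row 1, column 2: row 1 has {H,He,Be}; column 2 has {H,He,Be,B}; that leaves Li.
At row 1, column 5: row 1 has {H,He,Li,Be}; column 5 has {H,Be}; that leaves B.
At row 2, column 1: row 2 has {H,B}; column 1 has {H,He,Li}; that leaves Be.
At row 2, column 3: row 2 has {H,Be,B}; column 3 has {H,He,B}; that leaves Li.
At row 2, column 5: row 2 has {H,Li,Be,B}; column 5 has {H,Be,B}; that leaves He.
At row 5, column 1: row 5 has {H,He}; column 1 has {H,He,Li,Be}; that leaves B.
At row 5, column 3: row 5 has {H,He,B}; column 3 has {H,He,Li,B}; that leaves Be.
At row 5, column 5: row 5 has {H,He,Be,B}; column 5 has {H,He,Be,B}; that leaves Li.

He Li H Be B / Be H Li B He / Li Be B He H / H B He Li Be / B He Be H Li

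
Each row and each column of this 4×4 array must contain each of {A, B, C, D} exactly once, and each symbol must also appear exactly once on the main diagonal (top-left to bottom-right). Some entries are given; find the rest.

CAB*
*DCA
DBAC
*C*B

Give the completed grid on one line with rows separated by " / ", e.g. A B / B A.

(r1,c4) = D
(r2,c1) = B
(r4,c1) = A
(r4,c3) = D

C A B D / B D C A / D B A C / A C D B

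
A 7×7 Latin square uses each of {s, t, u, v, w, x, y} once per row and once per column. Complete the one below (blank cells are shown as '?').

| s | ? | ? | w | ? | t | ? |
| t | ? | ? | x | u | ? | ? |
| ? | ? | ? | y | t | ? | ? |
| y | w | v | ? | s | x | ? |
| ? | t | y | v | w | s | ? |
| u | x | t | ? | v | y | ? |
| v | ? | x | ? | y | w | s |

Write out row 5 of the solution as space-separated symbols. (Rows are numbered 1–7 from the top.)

x t y v w s u

(r1,c3) = u
(r1,c5) = x
(r2,c6) = v
(r3,c6) = u
(r5,c1) = x
(r5,c7) = u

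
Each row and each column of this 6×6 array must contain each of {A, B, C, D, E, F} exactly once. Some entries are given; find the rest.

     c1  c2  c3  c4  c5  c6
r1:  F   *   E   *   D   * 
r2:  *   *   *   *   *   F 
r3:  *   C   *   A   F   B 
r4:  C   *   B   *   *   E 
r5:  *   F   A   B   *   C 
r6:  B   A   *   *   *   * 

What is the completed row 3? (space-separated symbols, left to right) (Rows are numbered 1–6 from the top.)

E C D A F B

Cell (r1,c2): row 1 has {D,E,F}; column 2 has {A,C,F} → B.
Cell (r1,c4): row 1 has {B,D,E,F}; column 4 has {A,B} → C.
Cell (r1,c6): row 1 has {B,C,D,E,F}; column 6 has {B,C,E,F} → A.
Cell (r3,c3): row 3 has {A,B,C,F}; column 3 has {A,B,E} → D.
Cell (r4,c2): row 4 has {B,C,E}; column 2 has {A,B,C,F} → D.
Cell (r4,c4): row 4 has {B,C,D,E}; column 4 has {A,B,C} → F.
Cell (r4,c5): row 4 has {B,C,D,E,F}; column 5 has {D,F} → A.
Cell (r5,c5): row 5 has {A,B,C,F}; column 5 has {A,D,F} → E.
Cell (r6,c5): row 6 has {A,B}; column 5 has {A,D,E,F} → C.
Cell (r6,c6): row 6 has {A,B,C}; column 6 has {A,B,C,E,F} → D.
Cell (r2,c2): row 2 has {F}; column 2 has {A,B,C,D,F} → E.
Cell (r2,c3): row 2 has {E,F}; column 3 has {A,B,D,E} → C.
Cell (r2,c4): row 2 has {C,E,F}; column 4 has {A,B,C,F} → D.
Cell (r2,c5): row 2 has {C,D,E,F}; column 5 has {A,C,D,E,F} → B.
Cell (r3,c1): row 3 has {A,B,C,D,F}; column 1 has {B,C,F} → E.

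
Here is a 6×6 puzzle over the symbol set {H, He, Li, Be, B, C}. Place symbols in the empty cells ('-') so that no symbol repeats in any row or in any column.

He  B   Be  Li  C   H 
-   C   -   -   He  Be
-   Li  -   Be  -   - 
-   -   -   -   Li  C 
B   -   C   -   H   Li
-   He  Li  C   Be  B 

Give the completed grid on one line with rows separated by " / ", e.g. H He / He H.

He B Be Li C H / Li C B H He Be / C Li H Be B He / Be H He B Li C / B Be C He H Li / H He Li C Be B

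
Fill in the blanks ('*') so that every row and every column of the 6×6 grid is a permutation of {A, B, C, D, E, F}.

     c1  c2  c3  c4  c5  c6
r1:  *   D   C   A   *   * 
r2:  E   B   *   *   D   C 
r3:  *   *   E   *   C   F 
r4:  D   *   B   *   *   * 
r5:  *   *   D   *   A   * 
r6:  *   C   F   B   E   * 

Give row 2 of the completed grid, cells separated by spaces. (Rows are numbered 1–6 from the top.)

E B A F D C

Cell (r2,c3): row 2 has {B,C,D,E}; column 3 has {B,C,D,E,F} → A.
Cell (r2,c4): row 2 has {A,B,C,D,E}; column 4 has {A,B} → F.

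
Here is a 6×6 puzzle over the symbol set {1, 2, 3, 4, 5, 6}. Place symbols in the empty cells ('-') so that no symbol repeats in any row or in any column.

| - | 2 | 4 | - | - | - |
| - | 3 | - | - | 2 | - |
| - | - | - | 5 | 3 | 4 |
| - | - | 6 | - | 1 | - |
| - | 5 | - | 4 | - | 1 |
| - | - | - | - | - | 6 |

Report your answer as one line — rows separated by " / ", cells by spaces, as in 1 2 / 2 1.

Cell (r2,c6): row 2 has {2,3}; column 6 has {1,4,6} → 5.
Cell (r4,c2): row 4 has {1,6}; column 2 has {2,3,5} → 4.
Cell (r5,c5): row 5 has {1,4,5}; column 5 has {1,2,3} → 6.
Cell (r6,c2): row 6 has {6}; column 2 has {2,3,4,5} → 1.
Cell (r1,c5): row 1 has {2,4}; column 5 has {1,2,3,6} → 5.
Cell (r1,c6): row 1 has {2,4,5}; column 6 has {1,4,5,6} → 3.
Cell (r2,c3): row 2 has {2,3,5}; column 3 has {4,6} → 1.
Cell (r2,c4): row 2 has {1,2,3,5}; column 4 has {4,5} → 6.
Cell (r3,c2): row 3 has {3,4,5}; column 2 has {1,2,3,4,5} → 6.
Cell (r3,c3): row 3 has {3,4,5,6}; column 3 has {1,4,6} → 2.
Cell (r4,c6): row 4 has {1,4,6}; column 6 has {1,3,4,5,6} → 2.
Cell (r5,c3): row 5 has {1,4,5,6}; column 3 has {1,2,4,6} → 3.
Cell (r6,c3): row 6 has {1,6}; column 3 has {1,2,3,4,6} → 5.
Cell (r6,c5): row 6 has {1,5,6}; column 5 has {1,2,3,5,6} → 4.
Cell (r1,c4): row 1 has {2,3,4,5}; column 4 has {4,5,6} → 1.
Cell (r2,c1): row 2 has {1,2,3,5,6}; column 1 is empty so far → 4.
Cell (r3,c1): row 3 has {2,3,4,5,6}; column 1 has {4} → 1.
Cell (r4,c4): row 4 has {1,2,4,6}; column 4 has {1,4,5,6} → 3.
Cell (r5,c1): row 5 has {1,3,4,5,6}; column 1 has {1,4} → 2.
Cell (r6,c1): row 6 has {1,4,5,6}; column 1 has {1,2,4} → 3.
Cell (r6,c4): row 6 has {1,3,4,5,6}; column 4 has {1,3,4,5,6} → 2.
Cell (r1,c1): row 1 has {1,2,3,4,5}; column 1 has {1,2,3,4} → 6.
Cell (r4,c1): row 4 has {1,2,3,4,6}; column 1 has {1,2,3,4,6} → 5.

6 2 4 1 5 3 / 4 3 1 6 2 5 / 1 6 2 5 3 4 / 5 4 6 3 1 2 / 2 5 3 4 6 1 / 3 1 5 2 4 6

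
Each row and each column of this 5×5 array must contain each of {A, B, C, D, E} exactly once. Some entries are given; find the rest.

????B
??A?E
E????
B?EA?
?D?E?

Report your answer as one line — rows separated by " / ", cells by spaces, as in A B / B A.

At row 4, column 2: row 4 has {A,B,E}; column 2 has {D}; that leaves C.
At row 4, column 5: row 4 has {A,B,C,E}; column 5 has {B,E}; that leaves D.
At row 2, column 2: row 2 has {A,E}; column 2 has {C,D}; that leaves B.
At row 3, column 2: row 3 has {E}; column 2 has {B,C,D}; that leaves A.
At row 3, column 5: row 3 has {A,E}; column 5 has {B,D,E}; that leaves C.
At row 5, column 5: row 5 has {D,E}; column 5 has {B,C,D,E}; that leaves A.
At row 1, column 2: row 1 has {B}; column 2 has {A,B,C,D}; that leaves E.
At row 5, column 1: row 5 has {A,D,E}; column 1 has {B,E}; that leaves C.
At row 5, column 3: row 5 has {A,C,D,E}; column 3 has {A,E}; that leaves B.
At row 2, column 1: row 2 has {A,B,E}; column 1 has {B,C,E}; that leaves D.
At row 2, column 4: row 2 has {A,B,D,E}; column 4 has {A,E}; that leaves C.
At row 3, column 3: row 3 has {A,C,E}; column 3 has {A,B,E}; that leaves D.
At row 3, column 4: row 3 has {A,C,D,E}; column 4 has {A,C,E}; that leaves B.
At row 1, column 1: row 1 has {B,E}; column 1 has {B,C,D,E}; that leaves A.
At row 1, column 3: row 1 has {A,B,E}; column 3 has {A,B,D,E}; that leaves C.
At row 1, column 4: row 1 has {A,B,C,E}; column 4 has {A,B,C,E}; that leaves D.

A E C D B / D B A C E / E A D B C / B C E A D / C D B E A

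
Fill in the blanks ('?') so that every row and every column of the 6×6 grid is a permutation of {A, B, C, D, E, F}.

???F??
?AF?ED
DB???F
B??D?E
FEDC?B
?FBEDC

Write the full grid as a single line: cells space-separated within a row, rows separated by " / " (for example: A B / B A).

E D C F B A / C A F B E D / D B E A C F / B C A D F E / F E D C A B / A F B E D C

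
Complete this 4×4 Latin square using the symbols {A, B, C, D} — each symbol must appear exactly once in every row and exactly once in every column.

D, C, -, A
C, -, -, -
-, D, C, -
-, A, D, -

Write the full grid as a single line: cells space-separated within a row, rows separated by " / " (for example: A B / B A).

D C B A / C B A D / A D C B / B A D C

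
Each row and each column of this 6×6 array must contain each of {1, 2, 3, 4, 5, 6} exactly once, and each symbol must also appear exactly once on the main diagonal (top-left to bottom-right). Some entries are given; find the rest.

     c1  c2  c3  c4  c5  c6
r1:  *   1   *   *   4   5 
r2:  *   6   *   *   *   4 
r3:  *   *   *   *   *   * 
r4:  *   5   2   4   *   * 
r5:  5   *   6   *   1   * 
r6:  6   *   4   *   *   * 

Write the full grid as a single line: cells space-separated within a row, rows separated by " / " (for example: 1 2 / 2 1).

(r1,c3) = 3
(r3,c3) = 5
(r1,c1) = 2
(r1,c4) = 6
(r2,c3) = 1
(r6,c6) = 3
(r2,c1) = 3
(r4,c1) = 1
(r4,c6) = 6
(r5,c6) = 2
(r6,c2) = 2
(r6,c5) = 5
(r2,c5) = 2
(r3,c1) = 4
(r3,c2) = 3
(r3,c5) = 6
(r3,c6) = 1
(r4,c5) = 3
(r5,c2) = 4
(r5,c4) = 3
(r6,c4) = 1
(r2,c4) = 5
(r3,c4) = 2

2 1 3 6 4 5 / 3 6 1 5 2 4 / 4 3 5 2 6 1 / 1 5 2 4 3 6 / 5 4 6 3 1 2 / 6 2 4 1 5 3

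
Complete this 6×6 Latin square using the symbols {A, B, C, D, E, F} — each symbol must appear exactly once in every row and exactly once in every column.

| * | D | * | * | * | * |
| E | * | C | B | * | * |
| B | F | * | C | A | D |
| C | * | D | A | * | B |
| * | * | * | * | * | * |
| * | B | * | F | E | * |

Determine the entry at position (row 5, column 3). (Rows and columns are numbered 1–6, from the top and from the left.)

F

At row 1, column 4: row 1 has {D}; column 4 has {A,B,C,F}; that leaves E.
At row 2, column 2: row 2 has {B,C,E}; column 2 has {B,D,F}; that leaves A.
At row 2, column 6: row 2 has {A,B,C,E}; column 6 has {B,D}; that leaves F.
At row 3, column 3: row 3 has {A,B,C,D,F}; column 3 has {C,D}; that leaves E.
At row 4, column 2: row 4 has {A,B,C,D}; column 2 has {A,B,D,F}; that leaves E.
At row 4, column 5: row 4 has {A,B,C,D,E}; column 5 has {A,E}; that leaves F.
At row 5, column 2: row 5 is empty so far; column 2 has {A,B,D,E,F}; that leaves C.
At row 5, column 4: row 5 has {C}; column 4 has {A,B,C,E,F}; that leaves D.
At row 5, column 5: row 5 has {C,D}; column 5 has {A,E,F}; that leaves B.
At row 6, column 3: row 6 has {B,E,F}; column 3 has {C,D,E}; that leaves A.
At row 6, column 6: row 6 has {A,B,E,F}; column 6 has {B,D,F}; that leaves C.
At row 1, column 5: row 1 has {D,E}; column 5 has {A,B,E,F}; that leaves C.
At row 1, column 6: row 1 has {C,D,E}; column 6 has {B,C,D,F}; that leaves A.
At row 2, column 5: row 2 has {A,B,C,E,F}; column 5 has {A,B,C,E,F}; that leaves D.
At row 5, column 3: row 5 has {B,C,D}; column 3 has {A,C,D,E}; that leaves F.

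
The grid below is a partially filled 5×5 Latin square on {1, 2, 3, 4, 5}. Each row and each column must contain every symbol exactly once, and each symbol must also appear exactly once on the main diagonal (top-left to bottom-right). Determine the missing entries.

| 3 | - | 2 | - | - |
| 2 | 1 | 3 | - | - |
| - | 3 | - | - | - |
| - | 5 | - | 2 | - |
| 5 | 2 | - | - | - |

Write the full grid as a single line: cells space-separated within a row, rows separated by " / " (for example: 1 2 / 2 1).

(r1,c2) = 4
(r5,c5) = 4
(r2,c5) = 5
(r3,c3) = 5
(r5,c3) = 1
(r5,c4) = 3
(r1,c5) = 1
(r2,c4) = 4
(r3,c4) = 1
(r3,c5) = 2
(r4,c3) = 4
(r4,c5) = 3
(r1,c4) = 5
(r3,c1) = 4
(r4,c1) = 1

3 4 2 5 1 / 2 1 3 4 5 / 4 3 5 1 2 / 1 5 4 2 3 / 5 2 1 3 4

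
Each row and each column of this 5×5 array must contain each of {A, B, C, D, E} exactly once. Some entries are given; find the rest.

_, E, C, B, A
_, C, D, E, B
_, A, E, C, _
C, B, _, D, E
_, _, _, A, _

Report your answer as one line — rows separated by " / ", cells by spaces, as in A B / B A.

D E C B A / A C D E B / B A E C D / C B A D E / E D B A C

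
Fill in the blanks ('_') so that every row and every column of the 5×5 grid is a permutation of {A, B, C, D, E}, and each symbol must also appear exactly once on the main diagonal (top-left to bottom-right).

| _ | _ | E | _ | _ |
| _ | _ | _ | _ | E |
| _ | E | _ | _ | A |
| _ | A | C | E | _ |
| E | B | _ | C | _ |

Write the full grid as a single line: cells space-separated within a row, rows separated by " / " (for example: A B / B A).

A D E B C / B C D A E / C E B D A / D A C E B / E B A C D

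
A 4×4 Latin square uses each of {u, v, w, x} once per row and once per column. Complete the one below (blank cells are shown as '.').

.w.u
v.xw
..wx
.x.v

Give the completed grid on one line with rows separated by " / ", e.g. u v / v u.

x w v u / v u x w / u v w x / w x u v

(r1,c1) = x
(r1,c3) = v
(r2,c2) = u
(r3,c1) = u
(r3,c2) = v
(r4,c1) = w
(r4,c3) = u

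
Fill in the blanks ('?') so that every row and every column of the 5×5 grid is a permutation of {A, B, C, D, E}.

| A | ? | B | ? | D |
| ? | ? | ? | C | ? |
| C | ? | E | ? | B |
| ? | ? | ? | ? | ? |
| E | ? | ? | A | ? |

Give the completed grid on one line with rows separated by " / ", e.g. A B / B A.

Cell (r1,c4): row 1 has {A,B,D}; column 4 has {A,C} → E.
Cell (r3,c4): row 3 has {B,C,E}; column 4 has {A,C,E} → D.
Cell (r4,c4): row 4 is empty so far; column 4 has {A,C,D,E} → B.
Cell (r5,c5): row 5 has {A,E}; column 5 has {B,D} → C.
Cell (r1,c2): row 1 has {A,B,D,E}; column 2 is empty so far → C.
Cell (r3,c2): row 3 has {B,C,D,E}; column 2 has {C} → A.
Cell (r4,c1): row 4 has {B}; column 1 has {A,C,E} → D.
Cell (r4,c2): row 4 has {B,D}; column 2 has {A,C} → E.
Cell (r4,c5): row 4 has {B,D,E}; column 5 has {B,C,D} → A.
Cell (r5,c3): row 5 has {A,C,E}; column 3 has {B,E} → D.
Cell (r2,c1): row 2 has {C}; column 1 has {A,C,D,E} → B.
Cell (r2,c2): row 2 has {B,C}; column 2 has {A,C,E} → D.
Cell (r2,c3): row 2 has {B,C,D}; column 3 has {B,D,E} → A.
Cell (r2,c5): row 2 has {A,B,C,D}; column 5 has {A,B,C,D} → E.
Cell (r4,c3): row 4 has {A,B,D,E}; column 3 has {A,B,D,E} → C.
Cell (r5,c2): row 5 has {A,C,D,E}; column 2 has {A,C,D,E} → B.

A C B E D / B D A C E / C A E D B / D E C B A / E B D A C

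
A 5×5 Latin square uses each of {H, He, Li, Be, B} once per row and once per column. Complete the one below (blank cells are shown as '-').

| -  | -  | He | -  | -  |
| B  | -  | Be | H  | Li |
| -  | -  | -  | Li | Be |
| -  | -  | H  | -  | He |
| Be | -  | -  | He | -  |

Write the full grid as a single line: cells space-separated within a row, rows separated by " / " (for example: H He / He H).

H Li He Be B / B He Be H Li / He H B Li Be / Li Be H B He / Be B Li He H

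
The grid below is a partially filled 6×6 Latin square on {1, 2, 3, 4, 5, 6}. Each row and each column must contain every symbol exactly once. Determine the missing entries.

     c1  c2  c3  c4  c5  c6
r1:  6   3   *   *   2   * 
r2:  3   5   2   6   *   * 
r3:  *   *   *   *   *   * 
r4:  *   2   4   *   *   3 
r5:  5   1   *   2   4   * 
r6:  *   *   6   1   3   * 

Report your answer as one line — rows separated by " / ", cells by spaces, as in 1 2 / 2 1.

6 3 5 4 2 1 / 3 5 2 6 1 4 / 4 6 1 3 5 2 / 1 2 4 5 6 3 / 5 1 3 2 4 6 / 2 4 6 1 3 5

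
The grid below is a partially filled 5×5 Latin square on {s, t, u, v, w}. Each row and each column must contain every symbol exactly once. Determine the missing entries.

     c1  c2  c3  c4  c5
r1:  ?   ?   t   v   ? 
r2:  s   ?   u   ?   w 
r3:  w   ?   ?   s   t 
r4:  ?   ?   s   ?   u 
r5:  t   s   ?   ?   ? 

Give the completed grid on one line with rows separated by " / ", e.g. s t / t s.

u w t v s / s v u t w / w u v s t / v t s w u / t s w u v

(r1,c1) = u
(r1,c2) = w
(r1,c5) = s
(r2,c4) = t
(r3,c3) = v
(r4,c1) = v
(r4,c2) = t
(r4,c4) = w
(r5,c3) = w
(r5,c4) = u
(r5,c5) = v
(r2,c2) = v
(r3,c2) = u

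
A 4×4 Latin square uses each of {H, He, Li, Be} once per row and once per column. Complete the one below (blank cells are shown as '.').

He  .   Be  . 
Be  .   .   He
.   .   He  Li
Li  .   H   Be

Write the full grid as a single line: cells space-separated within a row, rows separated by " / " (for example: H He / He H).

He Li Be H / Be H Li He / H Be He Li / Li He H Be

(r1,c4) = H
(r2,c3) = Li
(r3,c1) = H
(r3,c2) = Be
(r4,c2) = He
(r1,c2) = Li
(r2,c2) = H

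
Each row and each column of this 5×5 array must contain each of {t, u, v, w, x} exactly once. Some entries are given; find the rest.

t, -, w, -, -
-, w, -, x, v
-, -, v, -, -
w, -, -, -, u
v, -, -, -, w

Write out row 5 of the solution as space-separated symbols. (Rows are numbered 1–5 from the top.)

v x u t w

(r1,c5): row 1 has {t,w}; column 5 has {u,v,w}, so it must be x.
(r2,c1): row 2 has {v,w,x}; column 1 has {t,v,w}, so it must be u.
(r2,c3): row 2 has {u,v,w,x}; column 3 has {v,w}, so it must be t.
(r3,c1): row 3 has {v}; column 1 has {t,u,v,w}, so it must be x.
(r3,c5): row 3 has {v,x}; column 5 has {u,v,w,x}, so it must be t.
(r4,c3): row 4 has {u,w}; column 3 has {t,v,w}, so it must be x.
(r5,c3): row 5 has {v,w}; column 3 has {t,v,w,x}, so it must be u.
(r5,c4): row 5 has {u,v,w}; column 4 has {x}, so it must be t.
(r3,c2): row 3 has {t,v,x}; column 2 has {w}, so it must be u.
(r3,c4): row 3 has {t,u,v,x}; column 4 has {t,x}, so it must be w.
(r4,c4): row 4 has {u,w,x}; column 4 has {t,w,x}, so it must be v.
(r5,c2): row 5 has {t,u,v,w}; column 2 has {u,w}, so it must be x.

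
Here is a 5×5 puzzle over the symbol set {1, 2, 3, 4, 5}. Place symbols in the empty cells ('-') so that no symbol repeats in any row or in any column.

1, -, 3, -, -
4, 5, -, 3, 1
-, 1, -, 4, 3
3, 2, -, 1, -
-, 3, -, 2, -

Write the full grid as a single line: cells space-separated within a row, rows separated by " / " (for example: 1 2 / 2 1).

Cell (r1,c2): row 1 has {1,3}; column 2 has {1,2,3,5} → 4.
Cell (r1,c4): row 1 has {1,3,4}; column 4 has {1,2,3,4} → 5.
Cell (r1,c5): row 1 has {1,3,4,5}; column 5 has {1,3} → 2.
Cell (r2,c3): row 2 has {1,3,4,5}; column 3 has {3} → 2.
Cell (r3,c3): row 3 has {1,3,4}; column 3 has {2,3} → 5.
Cell (r4,c3): row 4 has {1,2,3}; column 3 has {2,3,5} → 4.
Cell (r4,c5): row 4 has {1,2,3,4}; column 5 has {1,2,3} → 5.
Cell (r5,c1): row 5 has {2,3}; column 1 has {1,3,4} → 5.
Cell (r5,c3): row 5 has {2,3,5}; column 3 has {2,3,4,5} → 1.
Cell (r5,c5): row 5 has {1,2,3,5}; column 5 has {1,2,3,5} → 4.
Cell (r3,c1): row 3 has {1,3,4,5}; column 1 has {1,3,4,5} → 2.

1 4 3 5 2 / 4 5 2 3 1 / 2 1 5 4 3 / 3 2 4 1 5 / 5 3 1 2 4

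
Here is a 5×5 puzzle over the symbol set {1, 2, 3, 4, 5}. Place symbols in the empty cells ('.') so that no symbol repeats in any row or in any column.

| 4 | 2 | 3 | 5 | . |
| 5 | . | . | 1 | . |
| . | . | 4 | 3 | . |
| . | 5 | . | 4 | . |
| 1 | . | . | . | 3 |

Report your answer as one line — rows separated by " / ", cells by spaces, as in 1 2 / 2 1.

(r1,c5) = 1
(r2,c3) = 2
(r2,c5) = 4
(r3,c1) = 2
(r3,c2) = 1
(r3,c5) = 5
(r4,c1) = 3
(r4,c3) = 1
(r4,c5) = 2
(r5,c2) = 4
(r5,c3) = 5
(r5,c4) = 2
(r2,c2) = 3

4 2 3 5 1 / 5 3 2 1 4 / 2 1 4 3 5 / 3 5 1 4 2 / 1 4 5 2 3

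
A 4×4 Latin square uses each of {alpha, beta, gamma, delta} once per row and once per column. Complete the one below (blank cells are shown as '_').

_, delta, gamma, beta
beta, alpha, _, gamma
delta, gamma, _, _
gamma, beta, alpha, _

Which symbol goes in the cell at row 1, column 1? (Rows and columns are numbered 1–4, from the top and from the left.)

alpha

(r1,c1) = alpha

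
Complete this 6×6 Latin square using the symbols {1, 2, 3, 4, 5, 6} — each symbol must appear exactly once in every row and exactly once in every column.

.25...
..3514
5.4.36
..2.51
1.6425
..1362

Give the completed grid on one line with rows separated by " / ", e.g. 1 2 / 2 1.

(r1,c5): row 1 has {2,5}; column 5 has {1,2,3,5,6}, so it must be 4.
(r1,c6): row 1 has {2,4,5}; column 6 has {1,2,4,5,6}, so it must be 3.
(r2,c2): row 2 has {1,3,4,5}; column 2 has {2}, so it must be 6.
(r3,c2): row 3 has {3,4,5,6}; column 2 has {2,6}, so it must be 1.
(r3,c4): row 3 has {1,3,4,5,6}; column 4 has {3,4,5}, so it must be 2.
(r4,c4): row 4 has {1,2,5}; column 4 has {2,3,4,5}, so it must be 6.
(r5,c2): row 5 has {1,2,4,5,6}; column 2 has {1,2,6}, so it must be 3.
(r6,c1): row 6 has {1,2,3,6}; column 1 has {1,5}, so it must be 4.
(r6,c2): row 6 has {1,2,3,4,6}; column 2 has {1,2,3,6}, so it must be 5.
(r1,c1): row 1 has {2,3,4,5}; column 1 has {1,4,5}, so it must be 6.
(r1,c4): row 1 has {2,3,4,5,6}; column 4 has {2,3,4,5,6}, so it must be 1.
(r2,c1): row 2 has {1,3,4,5,6}; column 1 has {1,4,5,6}, so it must be 2.
(r4,c1): row 4 has {1,2,5,6}; column 1 has {1,2,4,5,6}, so it must be 3.
(r4,c2): row 4 has {1,2,3,5,6}; column 2 has {1,2,3,5,6}, so it must be 4.

6 2 5 1 4 3 / 2 6 3 5 1 4 / 5 1 4 2 3 6 / 3 4 2 6 5 1 / 1 3 6 4 2 5 / 4 5 1 3 6 2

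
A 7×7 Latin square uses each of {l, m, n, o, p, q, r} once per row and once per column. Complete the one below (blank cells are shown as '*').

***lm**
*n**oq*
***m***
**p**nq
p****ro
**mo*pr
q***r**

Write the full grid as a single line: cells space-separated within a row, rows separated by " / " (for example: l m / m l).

Cell (r1,c6): row 1 has {l,m}; column 6 has {n,p,q,r} → o.
Cell (r3,c6): row 3 has {m}; column 6 has {n,o,p,q,r} → l.
Cell (r4,c4): row 4 has {n,p,q}; column 4 has {l,m,o} → r.
Cell (r4,c5): row 4 has {n,p,q,r}; column 5 has {m,o,r} → l.
Cell (r7,c6): row 7 has {q,r}; column 6 has {l,n,o,p,q,r} → m.
Cell (r2,c4): row 2 has {n,o,q}; column 4 has {l,m,o,r} → p.
Cell (r7,c4): row 7 has {m,q,r}; column 4 has {l,m,o,p,r} → n.
Cell (r5,c4): row 5 has {o,p,r}; column 4 has {l,m,n,o,p,r} → q.
Cell (r5,c5): row 5 has {o,p,q,r}; column 5 has {l,m,o,r} → n.
Cell (r6,c5): row 6 has {m,o,p,r}; column 5 has {l,m,n,o,r} → q.
Cell (r3,c5): row 3 has {l,m}; column 5 has {l,m,n,o,q,r} → p.
Cell (r3,c7): row 3 has {l,m,p}; column 7 has {o,q,r} → n.
Cell (r5,c3): row 5 has {n,o,p,q,r}; column 3 has {m,p} → l.
Cell (r6,c2): row 6 has {m,o,p,q,r}; column 2 has {n} → l.
Cell (r7,c3): row 7 has {m,n,q,r}; column 3 has {l,m,p} → o.
Cell (r1,c7): row 1 has {l,m,o}; column 7 has {n,o,q,r} → p.
Cell (r2,c3): row 2 has {n,o,p,q}; column 3 has {l,m,o,p} → r.
Cell (r3,c3): row 3 has {l,m,n,p}; column 3 has {l,m,o,p,r} → q.
Cell (r5,c2): row 5 has {l,n,o,p,q,r}; column 2 has {l,n} → m.
Cell (r6,c1): row 6 has {l,m,o,p,q,r}; column 1 has {p,q} → n.
Cell (r7,c2): row 7 has {m,n,o,q,r}; column 2 has {l,m,n} → p.
Cell (r7,c7): row 7 has {m,n,o,p,q,r}; column 7 has {n,o,p,q,r} → l.
Cell (r1,c1): row 1 has {l,m,o,p}; column 1 has {n,p,q} → r.
Cell (r1,c2): row 1 has {l,m,o,p,r}; column 2 has {l,m,n,p} → q.
Cell (r1,c3): row 1 has {l,m,o,p,q,r}; column 3 has {l,m,o,p,q,r} → n.
Cell (r2,c7): row 2 has {n,o,p,q,r}; column 7 has {l,n,o,p,q,r} → m.
Cell (r3,c1): row 3 has {l,m,n,p,q}; column 1 has {n,p,q,r} → o.
Cell (r3,c2): row 3 has {l,m,n,o,p,q}; column 2 has {l,m,n,p,q} → r.
Cell (r4,c1): row 4 has {l,n,p,q,r}; column 1 has {n,o,p,q,r} → m.
Cell (r4,c2): row 4 has {l,m,n,p,q,r}; column 2 has {l,m,n,p,q,r} → o.
Cell (r2,c1): row 2 has {m,n,o,p,q,r}; column 1 has {m,n,o,p,q,r} → l.

r q n l m o p / l n r p o q m / o r q m p l n / m o p r l n q / p m l q n r o / n l m o q p r / q p o n r m l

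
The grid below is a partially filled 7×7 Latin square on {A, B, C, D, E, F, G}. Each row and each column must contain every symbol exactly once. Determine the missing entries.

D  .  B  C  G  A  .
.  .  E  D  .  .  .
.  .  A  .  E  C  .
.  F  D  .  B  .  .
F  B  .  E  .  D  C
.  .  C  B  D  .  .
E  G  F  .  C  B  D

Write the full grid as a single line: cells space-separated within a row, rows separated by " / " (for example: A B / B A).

row 1 has {A,B,C,D,G}; column 2 has {B,F,G} — only E is left for (r1,c2).
row 1 has {A,B,C,D,E,G}; column 7 has {C,D} — only F is left for (r1,c7).
row 3 has {A,C,E}; column 2 has {B,E,F,G} — only D is left for (r3,c2).
row 5 has {B,C,D,E,F}; column 3 has {A,B,C,D,E,F} — only G is left for (r5,c3).
row 5 has {B,C,D,E,F,G}; column 5 has {B,C,D,E,G} — only A is left for (r5,c5).
row 6 has {B,C,D}; column 2 has {B,D,E,F,G} — only A is left for (r6,c2).
row 7 has {B,C,D,E,F,G}; column 4 has {B,C,D,E} — only A is left for (r7,c4).
row 2 has {D,E}; column 2 has {A,B,D,E,F,G} — only C is left for (r2,c2).
row 2 has {C,D,E}; column 5 has {A,B,C,D,E,G} — only F is left for (r2,c5).
row 2 has {C,D,E,F}; column 6 has {A,B,C,D} — only G is left for (r2,c6).
row 4 has {B,D,F}; column 4 has {A,B,C,D,E} — only G is left for (r4,c4).
row 4 has {B,D,F,G}; column 6 has {A,B,C,D,G} — only E is left for (r4,c6).
row 4 has {B,D,E,F,G}; column 7 has {C,D,F} — only A is left for (r4,c7).
row 6 has {A,B,C,D}; column 1 has {D,E,F} — only G is left for (r6,c1).
row 6 has {A,B,C,D,G}; column 6 has {A,B,C,D,E,G} — only F is left for (r6,c6).
row 6 has {A,B,C,D,F,G}; column 7 has {A,C,D,F} — only E is left for (r6,c7).
row 2 has {C,D,E,F,G}; column 7 has {A,C,D,E,F} — only B is left for (r2,c7).
row 3 has {A,C,D,E}; column 1 has {D,E,F,G} — only B is left for (r3,c1).
row 3 has {A,B,C,D,E}; column 4 has {A,B,C,D,E,G} — only F is left for (r3,c4).
row 3 has {A,B,C,D,E,F}; column 7 has {A,B,C,D,E,F} — only G is left for (r3,c7).
row 4 has {A,B,D,E,F,G}; column 1 has {B,D,E,F,G} — only C is left for (r4,c1).
row 2 has {B,C,D,E,F,G}; column 1 has {B,C,D,E,F,G} — only A is left for (r2,c1).

D E B C G A F / A C E D F G B / B D A F E C G / C F D G B E A / F B G E A D C / G A C B D F E / E G F A C B D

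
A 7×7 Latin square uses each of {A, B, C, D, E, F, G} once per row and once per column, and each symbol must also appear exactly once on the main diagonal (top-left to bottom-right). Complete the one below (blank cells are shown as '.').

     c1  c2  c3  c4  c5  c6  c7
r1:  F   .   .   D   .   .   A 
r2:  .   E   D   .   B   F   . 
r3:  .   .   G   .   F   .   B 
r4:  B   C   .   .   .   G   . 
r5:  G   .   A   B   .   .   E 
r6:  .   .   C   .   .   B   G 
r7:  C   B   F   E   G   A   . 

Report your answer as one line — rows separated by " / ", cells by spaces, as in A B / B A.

F G B D E C A / A E D G B F C / D A G C F E B / B C E A D G F / G F A B C D E / E D C F A B G / C B F E G A D

(r1,c2) = G
(r2,c1) = A
(r2,c7) = C
(r4,c3) = E
(r4,c4) = A
(r4,c5) = D
(r4,c7) = F
(r5,c5) = C
(r5,c6) = D
(r6,c4) = F
(r7,c7) = D
(r1,c3) = B
(r1,c5) = E
(r1,c6) = C
(r2,c4) = G
(r3,c4) = C
(r3,c6) = E
(r5,c2) = F
(r6,c5) = A
(r3,c1) = D
(r3,c2) = A
(r6,c1) = E
(r6,c2) = D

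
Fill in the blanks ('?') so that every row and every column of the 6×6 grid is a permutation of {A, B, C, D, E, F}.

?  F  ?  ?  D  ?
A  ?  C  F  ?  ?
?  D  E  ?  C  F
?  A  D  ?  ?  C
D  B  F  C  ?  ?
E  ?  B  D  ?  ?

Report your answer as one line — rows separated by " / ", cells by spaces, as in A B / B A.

C F A E D B / A E C F B D / B D E A C F / F A D B E C / D B F C A E / E C B D F A

Cell (r1,c3): row 1 has {D,F}; column 3 has {B,C,D,E,F} → A.
Cell (r2,c2): row 2 has {A,C,F}; column 2 has {A,B,D,F} → E.
Cell (r2,c5): row 2 has {A,C,E,F}; column 5 has {C,D} → B.
Cell (r2,c6): row 2 has {A,B,C,E,F}; column 6 has {C,F} → D.
Cell (r3,c1): row 3 has {C,D,E,F}; column 1 has {A,D,E} → B.
Cell (r3,c4): row 3 has {B,C,D,E,F}; column 4 has {C,D,F} → A.
Cell (r4,c1): row 4 has {A,C,D}; column 1 has {A,B,D,E} → F.
Cell (r4,c5): row 4 has {A,C,D,F}; column 5 has {B,C,D} → E.
Cell (r5,c5): row 5 has {B,C,D,F}; column 5 has {B,C,D,E} → A.
Cell (r5,c6): row 5 has {A,B,C,D,F}; column 6 has {C,D,F} → E.
Cell (r6,c2): row 6 has {B,D,E}; column 2 has {A,B,D,E,F} → C.
Cell (r6,c5): row 6 has {B,C,D,E}; column 5 has {A,B,C,D,E} → F.
Cell (r6,c6): row 6 has {B,C,D,E,F}; column 6 has {C,D,E,F} → A.
Cell (r1,c1): row 1 has {A,D,F}; column 1 has {A,B,D,E,F} → C.
Cell (r1,c6): row 1 has {A,C,D,F}; column 6 has {A,C,D,E,F} → B.
Cell (r4,c4): row 4 has {A,C,D,E,F}; column 4 has {A,C,D,F} → B.
Cell (r1,c4): row 1 has {A,B,C,D,F}; column 4 has {A,B,C,D,F} → E.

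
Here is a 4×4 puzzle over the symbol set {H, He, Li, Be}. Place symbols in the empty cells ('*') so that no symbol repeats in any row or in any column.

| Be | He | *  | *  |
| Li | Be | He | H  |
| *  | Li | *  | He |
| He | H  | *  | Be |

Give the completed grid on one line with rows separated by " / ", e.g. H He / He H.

(r1,c4) = Li
(r3,c1) = H
(r3,c3) = Be
(r4,c3) = Li
(r1,c3) = H

Be He H Li / Li Be He H / H Li Be He / He H Li Be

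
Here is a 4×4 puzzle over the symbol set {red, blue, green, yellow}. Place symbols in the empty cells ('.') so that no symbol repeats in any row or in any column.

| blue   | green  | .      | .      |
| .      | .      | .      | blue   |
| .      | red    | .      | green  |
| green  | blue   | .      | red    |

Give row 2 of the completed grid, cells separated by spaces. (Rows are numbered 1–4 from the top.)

red yellow green blue

row 1 has {blue,green}; column 4 has {red,blue,green} — only yellow is left for (r1,c4).
row 2 has {blue}; column 2 has {red,blue,green} — only yellow is left for (r2,c2).
row 3 has {red,green}; column 1 has {blue,green} — only yellow is left for (r3,c1).
row 3 has {red,green,yellow}; column 3 is empty so far — only blue is left for (r3,c3).
row 4 has {red,blue,green}; column 3 has {blue} — only yellow is left for (r4,c3).
row 1 has {blue,green,yellow}; column 3 has {blue,yellow} — only red is left for (r1,c3).
row 2 has {blue,yellow}; column 1 has {blue,green,yellow} — only red is left for (r2,c1).
row 2 has {red,blue,yellow}; column 3 has {red,blue,yellow} — only green is left for (r2,c3).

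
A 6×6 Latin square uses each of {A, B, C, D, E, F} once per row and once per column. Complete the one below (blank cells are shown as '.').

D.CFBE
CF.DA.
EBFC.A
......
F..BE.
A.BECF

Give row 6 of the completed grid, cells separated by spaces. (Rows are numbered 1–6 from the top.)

A D B E C F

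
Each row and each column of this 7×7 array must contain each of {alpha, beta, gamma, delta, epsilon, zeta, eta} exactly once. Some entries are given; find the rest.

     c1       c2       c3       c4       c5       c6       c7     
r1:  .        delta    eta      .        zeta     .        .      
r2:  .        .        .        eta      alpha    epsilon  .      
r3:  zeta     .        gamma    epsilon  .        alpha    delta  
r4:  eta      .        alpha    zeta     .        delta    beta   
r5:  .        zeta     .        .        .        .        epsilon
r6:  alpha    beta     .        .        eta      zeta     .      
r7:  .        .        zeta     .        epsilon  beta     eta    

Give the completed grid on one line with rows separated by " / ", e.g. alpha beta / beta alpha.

(r1,c6) = gamma
(r1,c7) = alpha
(r2,c2) = gamma
(r2,c7) = zeta
(r3,c2) = eta
(r3,c5) = beta
(r4,c2) = epsilon
(r4,c5) = gamma
(r5,c5) = delta
(r5,c6) = eta
(r6,c7) = gamma
(r7,c2) = alpha
(r1,c4) = beta
(r5,c3) = beta
(r6,c4) = delta
(r7,c4) = gamma
(r1,c1) = epsilon
(r2,c3) = delta
(r5,c1) = gamma
(r5,c4) = alpha
(r6,c3) = epsilon
(r7,c1) = delta
(r2,c1) = beta

epsilon delta eta beta zeta gamma alpha / beta gamma delta eta alpha epsilon zeta / zeta eta gamma epsilon beta alpha delta / eta epsilon alpha zeta gamma delta beta / gamma zeta beta alpha delta eta epsilon / alpha beta epsilon delta eta zeta gamma / delta alpha zeta gamma epsilon beta eta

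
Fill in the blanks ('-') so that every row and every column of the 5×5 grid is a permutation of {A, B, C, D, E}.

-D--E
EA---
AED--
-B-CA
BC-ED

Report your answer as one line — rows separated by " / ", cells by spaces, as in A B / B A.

At row 1, column 1: row 1 has {D,E}; column 1 has {A,B,E}; that leaves C.
At row 3, column 4: row 3 has {A,D,E}; column 4 has {C,E}; that leaves B.
At row 3, column 5: row 3 has {A,B,D,E}; column 5 has {A,D,E}; that leaves C.
At row 4, column 1: row 4 has {A,B,C}; column 1 has {A,B,C,E}; that leaves D.
At row 4, column 3: row 4 has {A,B,C,D}; column 3 has {D}; that leaves E.
At row 5, column 3: row 5 has {B,C,D,E}; column 3 has {D,E}; that leaves A.
At row 1, column 3: row 1 has {C,D,E}; column 3 has {A,D,E}; that leaves B.
At row 1, column 4: row 1 has {B,C,D,E}; column 4 has {B,C,E}; that leaves A.
At row 2, column 3: row 2 has {A,E}; column 3 has {A,B,D,E}; that leaves C.
At row 2, column 4: row 2 has {A,C,E}; column 4 has {A,B,C,E}; that leaves D.
At row 2, column 5: row 2 has {A,C,D,E}; column 5 has {A,C,D,E}; that leaves B.

C D B A E / E A C D B / A E D B C / D B E C A / B C A E D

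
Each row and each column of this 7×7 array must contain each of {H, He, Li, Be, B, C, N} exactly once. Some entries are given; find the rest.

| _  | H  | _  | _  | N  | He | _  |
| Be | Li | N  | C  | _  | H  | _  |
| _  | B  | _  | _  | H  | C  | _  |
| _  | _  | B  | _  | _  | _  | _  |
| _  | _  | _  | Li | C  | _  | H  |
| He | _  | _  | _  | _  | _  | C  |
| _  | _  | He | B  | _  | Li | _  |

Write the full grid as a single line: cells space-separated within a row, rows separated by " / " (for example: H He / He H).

At row 1, column 4: row 1 has {H,He,N}; column 4 has {Li,B,C}; that leaves Be.
At row 5, column 3: row 5 has {H,Li,C}; column 3 has {He,B,N}; that leaves Be.
At row 7, column 5: row 7 has {He,Li,B}; column 5 has {H,C,N}; that leaves Be.
At row 7, column 7: row 7 has {He,Li,Be,B}; column 7 has {H,C}; that leaves N.
At row 3, column 3: row 3 has {H,B,C}; column 3 has {He,Be,B,N}; that leaves Li.
At row 6, column 3: row 6 has {He,C}; column 3 has {He,Li,Be,B,N}; that leaves H.
At row 6, column 4: row 6 has {H,He,C}; column 4 has {Li,Be,B,C}; that leaves N.
At row 7, column 2: row 7 has {He,Li,Be,B,N}; column 2 has {H,Li,B}; that leaves C.
At row 1, column 3: row 1 has {H,He,Be,N}; column 3 has {H,He,Li,Be,B,N}; that leaves C.
At row 3, column 1: row 3 has {H,Li,B,C}; column 1 has {He,Be}; that leaves N.
At row 3, column 4: row 3 has {H,Li,B,C,N}; column 4 has {Li,Be,B,C,N}; that leaves He.
At row 3, column 7: row 3 has {H,He,Li,B,C,N}; column 7 has {H,C,N}; that leaves Be.
At row 4, column 4: row 4 has {B}; column 4 has {He,Li,Be,B,C,N}; that leaves H.
At row 5, column 1: row 5 has {H,Li,Be,C}; column 1 has {He,Be,N}; that leaves B.
At row 5, column 6: row 5 has {H,Li,Be,B,C}; column 6 has {H,He,Li,C}; that leaves N.
At row 6, column 2: row 6 has {H,He,C,N}; column 2 has {H,Li,B,C}; that leaves Be.
At row 6, column 6: row 6 has {H,He,Be,C,N}; column 6 has {H,He,Li,C,N}; that leaves B.
At row 7, column 1: row 7 has {He,Li,Be,B,C,N}; column 1 has {He,Be,B,N}; that leaves H.
At row 1, column 1: row 1 has {H,He,Be,C,N}; column 1 has {H,He,Be,B,N}; that leaves Li.
At row 1, column 7: row 1 has {H,He,Li,Be,C,N}; column 7 has {H,Be,C,N}; that leaves B.
At row 2, column 7: row 2 has {H,Li,Be,C,N}; column 7 has {H,Be,B,C,N}; that leaves He.
At row 4, column 1: row 4 has {H,B}; column 1 has {H,He,Li,Be,B,N}; that leaves C.
At row 4, column 6: row 4 has {H,B,C}; column 6 has {H,He,Li,B,C,N}; that leaves Be.
At row 4, column 7: row 4 has {H,Be,B,C}; column 7 has {H,He,Be,B,C,N}; that leaves Li.
At row 5, column 2: row 5 has {H,Li,Be,B,C,N}; column 2 has {H,Li,Be,B,C}; that leaves He.
At row 6, column 5: row 6 has {H,He,Be,B,C,N}; column 5 has {H,Be,C,N}; that leaves Li.
At row 2, column 5: row 2 has {H,He,Li,Be,C,N}; column 5 has {H,Li,Be,C,N}; that leaves B.
At row 4, column 2: row 4 has {H,Li,Be,B,C}; column 2 has {H,He,Li,Be,B,C}; that leaves N.
At row 4, column 5: row 4 has {H,Li,Be,B,C,N}; column 5 has {H,Li,Be,B,C,N}; that leaves He.

Li H C Be N He B / Be Li N C B H He / N B Li He H C Be / C N B H He Be Li / B He Be Li C N H / He Be H N Li B C / H C He B Be Li N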